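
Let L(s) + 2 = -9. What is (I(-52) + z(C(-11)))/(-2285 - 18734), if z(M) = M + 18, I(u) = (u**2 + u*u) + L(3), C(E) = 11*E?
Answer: -5294/21019 ≈ -0.25187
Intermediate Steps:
L(s) = -11 (L(s) = -2 - 9 = -11)
I(u) = -11 + 2*u**2 (I(u) = (u**2 + u*u) - 11 = (u**2 + u**2) - 11 = 2*u**2 - 11 = -11 + 2*u**2)
z(M) = 18 + M
(I(-52) + z(C(-11)))/(-2285 - 18734) = ((-11 + 2*(-52)**2) + (18 + 11*(-11)))/(-2285 - 18734) = ((-11 + 2*2704) + (18 - 121))/(-21019) = ((-11 + 5408) - 103)*(-1/21019) = (5397 - 103)*(-1/21019) = 5294*(-1/21019) = -5294/21019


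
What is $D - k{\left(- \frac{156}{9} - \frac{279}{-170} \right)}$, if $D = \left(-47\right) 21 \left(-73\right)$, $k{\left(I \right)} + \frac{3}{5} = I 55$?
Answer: $\frac{37186481}{510} \approx 72915.0$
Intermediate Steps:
$k{\left(I \right)} = - \frac{3}{5} + 55 I$ ($k{\left(I \right)} = - \frac{3}{5} + I 55 = - \frac{3}{5} + 55 I$)
$D = 72051$ ($D = \left(-987\right) \left(-73\right) = 72051$)
$D - k{\left(- \frac{156}{9} - \frac{279}{-170} \right)} = 72051 - \left(- \frac{3}{5} + 55 \left(- \frac{156}{9} - \frac{279}{-170}\right)\right) = 72051 - \left(- \frac{3}{5} + 55 \left(\left(-156\right) \frac{1}{9} - - \frac{279}{170}\right)\right) = 72051 - \left(- \frac{3}{5} + 55 \left(- \frac{52}{3} + \frac{279}{170}\right)\right) = 72051 - \left(- \frac{3}{5} + 55 \left(- \frac{8003}{510}\right)\right) = 72051 - \left(- \frac{3}{5} - \frac{88033}{102}\right) = 72051 - - \frac{440471}{510} = 72051 + \frac{440471}{510} = \frac{37186481}{510}$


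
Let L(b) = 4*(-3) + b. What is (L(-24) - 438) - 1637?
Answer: -2111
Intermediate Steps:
L(b) = -12 + b
(L(-24) - 438) - 1637 = ((-12 - 24) - 438) - 1637 = (-36 - 438) - 1637 = -474 - 1637 = -2111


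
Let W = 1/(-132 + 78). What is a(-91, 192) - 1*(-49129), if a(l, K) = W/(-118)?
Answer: 313049989/6372 ≈ 49129.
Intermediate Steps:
W = -1/54 (W = 1/(-54) = -1/54 ≈ -0.018519)
a(l, K) = 1/6372 (a(l, K) = -1/54/(-118) = -1/54*(-1/118) = 1/6372)
a(-91, 192) - 1*(-49129) = 1/6372 - 1*(-49129) = 1/6372 + 49129 = 313049989/6372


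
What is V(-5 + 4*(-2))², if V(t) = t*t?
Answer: 28561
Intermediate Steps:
V(t) = t²
V(-5 + 4*(-2))² = ((-5 + 4*(-2))²)² = ((-5 - 8)²)² = ((-13)²)² = 169² = 28561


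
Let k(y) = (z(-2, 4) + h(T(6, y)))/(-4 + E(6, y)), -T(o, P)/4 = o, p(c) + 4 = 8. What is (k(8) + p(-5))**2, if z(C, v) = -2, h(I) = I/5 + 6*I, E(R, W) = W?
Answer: 113569/100 ≈ 1135.7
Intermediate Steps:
p(c) = 4 (p(c) = -4 + 8 = 4)
T(o, P) = -4*o
h(I) = 31*I/5 (h(I) = I*(1/5) + 6*I = I/5 + 6*I = 31*I/5)
k(y) = -754/(5*(-4 + y)) (k(y) = (-2 + 31*(-4*6)/5)/(-4 + y) = (-2 + (31/5)*(-24))/(-4 + y) = (-2 - 744/5)/(-4 + y) = -754/(5*(-4 + y)))
(k(8) + p(-5))**2 = (-754/(-20 + 5*8) + 4)**2 = (-754/(-20 + 40) + 4)**2 = (-754/20 + 4)**2 = (-754*1/20 + 4)**2 = (-377/10 + 4)**2 = (-337/10)**2 = 113569/100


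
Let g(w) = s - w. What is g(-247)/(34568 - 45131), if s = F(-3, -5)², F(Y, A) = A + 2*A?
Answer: -472/10563 ≈ -0.044684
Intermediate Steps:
F(Y, A) = 3*A
s = 225 (s = (3*(-5))² = (-15)² = 225)
g(w) = 225 - w
g(-247)/(34568 - 45131) = (225 - 1*(-247))/(34568 - 45131) = (225 + 247)/(-10563) = 472*(-1/10563) = -472/10563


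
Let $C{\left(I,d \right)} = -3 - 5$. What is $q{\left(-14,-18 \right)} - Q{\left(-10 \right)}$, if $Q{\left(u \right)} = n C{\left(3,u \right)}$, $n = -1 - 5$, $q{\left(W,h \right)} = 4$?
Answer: $-44$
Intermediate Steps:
$C{\left(I,d \right)} = -8$
$n = -6$ ($n = -1 - 5 = -6$)
$Q{\left(u \right)} = 48$ ($Q{\left(u \right)} = \left(-6\right) \left(-8\right) = 48$)
$q{\left(-14,-18 \right)} - Q{\left(-10 \right)} = 4 - 48 = -44$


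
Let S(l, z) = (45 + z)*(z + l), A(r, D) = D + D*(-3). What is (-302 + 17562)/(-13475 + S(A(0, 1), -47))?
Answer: -17260/13377 ≈ -1.2903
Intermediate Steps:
A(r, D) = -2*D (A(r, D) = D - 3*D = -2*D)
S(l, z) = (45 + z)*(l + z)
(-302 + 17562)/(-13475 + S(A(0, 1), -47)) = (-302 + 17562)/(-13475 + ((-47)² + 45*(-2*1) + 45*(-47) - 2*1*(-47))) = 17260/(-13475 + (2209 + 45*(-2) - 2115 - 2*(-47))) = 17260/(-13475 + (2209 - 90 - 2115 + 94)) = 17260/(-13475 + 98) = 17260/(-13377) = 17260*(-1/13377) = -17260/13377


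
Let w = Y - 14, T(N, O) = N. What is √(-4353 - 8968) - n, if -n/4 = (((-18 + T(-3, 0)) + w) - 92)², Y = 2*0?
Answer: 64516 + I*√13321 ≈ 64516.0 + 115.42*I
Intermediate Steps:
Y = 0
w = -14 (w = 0 - 14 = -14)
n = -64516 (n = -4*(((-18 - 3) - 14) - 92)² = -4*((-21 - 14) - 92)² = -4*(-35 - 92)² = -4*(-127)² = -4*16129 = -64516)
√(-4353 - 8968) - n = √(-4353 - 8968) - 1*(-64516) = √(-13321) + 64516 = I*√13321 + 64516 = 64516 + I*√13321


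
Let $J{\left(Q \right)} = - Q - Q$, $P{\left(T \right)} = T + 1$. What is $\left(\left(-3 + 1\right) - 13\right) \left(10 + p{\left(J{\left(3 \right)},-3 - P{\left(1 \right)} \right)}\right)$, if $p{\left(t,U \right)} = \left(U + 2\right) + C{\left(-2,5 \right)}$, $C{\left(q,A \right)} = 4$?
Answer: $-165$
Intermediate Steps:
$P{\left(T \right)} = 1 + T$
$J{\left(Q \right)} = - 2 Q$
$p{\left(t,U \right)} = 6 + U$ ($p{\left(t,U \right)} = \left(U + 2\right) + 4 = \left(2 + U\right) + 4 = 6 + U$)
$\left(\left(-3 + 1\right) - 13\right) \left(10 + p{\left(J{\left(3 \right)},-3 - P{\left(1 \right)} \right)}\right) = \left(\left(-3 + 1\right) - 13\right) \left(10 + \left(6 - 5\right)\right) = \left(-2 - 13\right) \left(10 + \left(6 - 5\right)\right) = - 15 \left(10 + \left(6 - 5\right)\right) = - 15 \left(10 + 1\right) = \left(-15\right) 11 = -165$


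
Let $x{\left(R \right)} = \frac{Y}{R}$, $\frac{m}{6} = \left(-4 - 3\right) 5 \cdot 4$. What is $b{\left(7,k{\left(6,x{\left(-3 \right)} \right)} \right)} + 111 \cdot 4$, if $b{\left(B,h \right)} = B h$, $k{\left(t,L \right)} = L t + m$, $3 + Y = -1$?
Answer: $-5380$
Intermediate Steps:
$Y = -4$ ($Y = -3 - 1 = -4$)
$m = -840$ ($m = 6 \left(-4 - 3\right) 5 \cdot 4 = 6 \left(-7\right) 5 \cdot 4 = 6 \left(\left(-35\right) 4\right) = 6 \left(-140\right) = -840$)
$x{\left(R \right)} = - \frac{4}{R}$
$k{\left(t,L \right)} = -840 + L t$ ($k{\left(t,L \right)} = L t - 840 = -840 + L t$)
$b{\left(7,k{\left(6,x{\left(-3 \right)} \right)} \right)} + 111 \cdot 4 = 7 \left(-840 + - \frac{4}{-3} \cdot 6\right) + 111 \cdot 4 = 7 \left(-840 + \left(-4\right) \left(- \frac{1}{3}\right) 6\right) + 444 = 7 \left(-840 + \frac{4}{3} \cdot 6\right) + 444 = 7 \left(-840 + 8\right) + 444 = 7 \left(-832\right) + 444 = -5824 + 444 = -5380$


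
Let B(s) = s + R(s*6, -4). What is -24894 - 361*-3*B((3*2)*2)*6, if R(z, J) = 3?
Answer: 72576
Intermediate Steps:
B(s) = 3 + s (B(s) = s + 3 = 3 + s)
-24894 - 361*-3*B((3*2)*2)*6 = -24894 - 361*-3*(3 + (3*2)*2)*6 = -24894 - 361*-3*(3 + 6*2)*6 = -24894 - 361*-3*(3 + 12)*6 = -24894 - 361*-3*15*6 = -24894 - 361*(-45*6) = -24894 - 361*(-270) = -24894 - 1*(-97470) = -24894 + 97470 = 72576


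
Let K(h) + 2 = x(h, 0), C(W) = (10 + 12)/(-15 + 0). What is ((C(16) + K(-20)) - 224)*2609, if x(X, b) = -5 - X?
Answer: -8314883/15 ≈ -5.5433e+5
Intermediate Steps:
C(W) = -22/15 (C(W) = 22/(-15) = 22*(-1/15) = -22/15)
K(h) = -7 - h (K(h) = -2 + (-5 - h) = -7 - h)
((C(16) + K(-20)) - 224)*2609 = ((-22/15 + (-7 - 1*(-20))) - 224)*2609 = ((-22/15 + (-7 + 20)) - 224)*2609 = ((-22/15 + 13) - 224)*2609 = (173/15 - 224)*2609 = -3187/15*2609 = -8314883/15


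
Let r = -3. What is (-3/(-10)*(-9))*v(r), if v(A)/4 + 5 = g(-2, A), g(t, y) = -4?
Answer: 486/5 ≈ 97.200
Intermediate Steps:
v(A) = -36 (v(A) = -20 + 4*(-4) = -20 - 16 = -36)
(-3/(-10)*(-9))*v(r) = (-3/(-10)*(-9))*(-36) = (-3*(-1/10)*(-9))*(-36) = ((3/10)*(-9))*(-36) = -27/10*(-36) = 486/5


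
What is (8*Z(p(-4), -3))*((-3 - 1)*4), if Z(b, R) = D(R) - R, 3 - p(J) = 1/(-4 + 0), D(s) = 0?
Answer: -384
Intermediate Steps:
p(J) = 13/4 (p(J) = 3 - 1/(-4 + 0) = 3 - 1/(-4) = 3 - 1*(-1/4) = 3 + 1/4 = 13/4)
Z(b, R) = -R (Z(b, R) = 0 - R = -R)
(8*Z(p(-4), -3))*((-3 - 1)*4) = (8*(-1*(-3)))*((-3 - 1)*4) = (8*3)*(-4*4) = 24*(-16) = -384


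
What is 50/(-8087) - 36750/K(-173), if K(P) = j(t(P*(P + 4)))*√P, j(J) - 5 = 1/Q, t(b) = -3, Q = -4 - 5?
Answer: -50/8087 + 165375*I*√173/3806 ≈ -0.0061828 + 571.51*I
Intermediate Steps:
Q = -9
j(J) = 44/9 (j(J) = 5 + 1/(-9) = 5 - ⅑ = 44/9)
K(P) = 44*√P/9
50/(-8087) - 36750/K(-173) = 50/(-8087) - 36750*(-9*I*√173/7612) = 50*(-1/8087) - 36750*(-9*I*√173/7612) = -50/8087 - 36750*(-9*I*√173/7612) = -50/8087 - (-165375)*I*√173/3806 = -50/8087 + 165375*I*√173/3806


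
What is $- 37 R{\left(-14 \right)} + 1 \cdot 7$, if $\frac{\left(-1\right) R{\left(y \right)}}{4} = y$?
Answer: $-2065$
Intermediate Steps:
$R{\left(y \right)} = - 4 y$
$- 37 R{\left(-14 \right)} + 1 \cdot 7 = - 37 \left(\left(-4\right) \left(-14\right)\right) + 1 \cdot 7 = \left(-37\right) 56 + 7 = -2072 + 7 = -2065$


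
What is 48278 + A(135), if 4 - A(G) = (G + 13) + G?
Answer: 47999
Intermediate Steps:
A(G) = -9 - 2*G (A(G) = 4 - ((G + 13) + G) = 4 - ((13 + G) + G) = 4 - (13 + 2*G) = 4 + (-13 - 2*G) = -9 - 2*G)
48278 + A(135) = 48278 + (-9 - 2*135) = 48278 + (-9 - 270) = 48278 - 279 = 47999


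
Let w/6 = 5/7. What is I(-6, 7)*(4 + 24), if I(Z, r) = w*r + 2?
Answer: 896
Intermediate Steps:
w = 30/7 (w = 6*(5/7) = 30/7 ≈ 4.2857)
I(Z, r) = 2 + 30*r/7 (I(Z, r) = 30*r/7 + 2 = 2 + 30*r/7)
I(-6, 7)*(4 + 24) = (2 + (30/7)*7)*(4 + 24) = (2 + 30)*28 = 32*28 = 896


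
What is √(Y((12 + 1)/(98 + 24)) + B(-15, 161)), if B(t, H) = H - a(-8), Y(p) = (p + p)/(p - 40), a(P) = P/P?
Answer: √3789903698/4867 ≈ 12.649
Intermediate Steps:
a(P) = 1
Y(p) = 2*p/(-40 + p) (Y(p) = (2*p)/(-40 + p) = 2*p/(-40 + p))
B(t, H) = -1 + H (B(t, H) = H - 1*1 = H - 1 = -1 + H)
√(Y((12 + 1)/(98 + 24)) + B(-15, 161)) = √(2*((12 + 1)/(98 + 24))/(-40 + (12 + 1)/(98 + 24)) + (-1 + 161)) = √(2*(13/122)/(-40 + 13/122) + 160) = √(2*(13/122)/(-4867/122) + 160) = √(2*(13/122)*(-122/4867) + 160) = √(-26/4867 + 160) = √(778694/4867) = √3789903698/4867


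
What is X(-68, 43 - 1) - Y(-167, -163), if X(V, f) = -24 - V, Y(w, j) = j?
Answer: 207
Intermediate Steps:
X(-68, 43 - 1) - Y(-167, -163) = (-24 - 1*(-68)) - 1*(-163) = (-24 + 68) + 163 = 44 + 163 = 207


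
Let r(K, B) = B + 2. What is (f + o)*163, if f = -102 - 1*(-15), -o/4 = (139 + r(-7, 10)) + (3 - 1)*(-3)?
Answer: -108721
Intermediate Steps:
r(K, B) = 2 + B
o = -580 (o = -4*((139 + (2 + 10)) + (3 - 1)*(-3)) = -4*((139 + 12) + 2*(-3)) = -4*(151 - 6) = -4*145 = -580)
f = -87 (f = -102 + 15 = -87)
(f + o)*163 = (-87 - 580)*163 = -667*163 = -108721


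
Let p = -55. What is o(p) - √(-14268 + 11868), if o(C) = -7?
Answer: -7 - 20*I*√6 ≈ -7.0 - 48.99*I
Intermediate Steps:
o(p) - √(-14268 + 11868) = -7 - √(-14268 + 11868) = -7 - √(-2400) = -7 - 20*I*√6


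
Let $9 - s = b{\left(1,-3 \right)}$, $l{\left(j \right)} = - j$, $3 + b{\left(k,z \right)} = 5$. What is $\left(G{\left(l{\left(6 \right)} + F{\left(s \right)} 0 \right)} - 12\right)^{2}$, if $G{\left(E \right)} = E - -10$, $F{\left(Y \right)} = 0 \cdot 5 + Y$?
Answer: $64$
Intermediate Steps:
$b{\left(k,z \right)} = 2$ ($b{\left(k,z \right)} = -3 + 5 = 2$)
$s = 7$ ($s = 9 - 2 = 7$)
$F{\left(Y \right)} = Y$ ($F{\left(Y \right)} = 0 + Y = Y$)
$G{\left(E \right)} = 10 + E$ ($G{\left(E \right)} = E + 10 = 10 + E$)
$\left(G{\left(l{\left(6 \right)} + F{\left(s \right)} 0 \right)} - 12\right)^{2} = \left(\left(10 + \left(\left(-1\right) 6 + 7 \cdot 0\right)\right) - 12\right)^{2} = \left(\left(10 + \left(-6 + 0\right)\right) - 12\right)^{2} = \left(\left(10 - 6\right) - 12\right)^{2} = \left(4 - 12\right)^{2} = \left(-8\right)^{2} = 64$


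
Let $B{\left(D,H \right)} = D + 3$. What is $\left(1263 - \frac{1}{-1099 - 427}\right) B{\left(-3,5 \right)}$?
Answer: $0$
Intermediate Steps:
$B{\left(D,H \right)} = 3 + D$
$\left(1263 - \frac{1}{-1099 - 427}\right) B{\left(-3,5 \right)} = \left(1263 - \frac{1}{-1099 - 427}\right) \left(3 - 3\right) = \left(1263 - \frac{1}{-1526}\right) 0 = \left(1263 - - \frac{1}{1526}\right) 0 = \left(1263 + \frac{1}{1526}\right) 0 = \frac{1927339}{1526} \cdot 0 = 0$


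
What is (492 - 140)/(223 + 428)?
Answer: 352/651 ≈ 0.54071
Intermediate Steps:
(492 - 140)/(223 + 428) = 352/651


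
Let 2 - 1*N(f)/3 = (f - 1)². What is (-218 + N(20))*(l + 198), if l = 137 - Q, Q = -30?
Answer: -472675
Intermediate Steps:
N(f) = 6 - 3*(-1 + f)² (N(f) = 6 - 3*(f - 1)² = 6 - 3*(-1 + f)²)
l = 167 (l = 137 - 1*(-30) = 137 + 30 = 167)
(-218 + N(20))*(l + 198) = (-218 + (6 - 3*(-1 + 20)²))*(167 + 198) = (-218 + (6 - 3*19²))*365 = (-218 + (6 - 3*361))*365 = (-218 + (6 - 1083))*365 = (-218 - 1077)*365 = -1295*365 = -472675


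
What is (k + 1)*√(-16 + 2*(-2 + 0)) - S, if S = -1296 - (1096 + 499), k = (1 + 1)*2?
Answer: 2891 + 10*I*√5 ≈ 2891.0 + 22.361*I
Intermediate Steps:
k = 4 (k = 2*2 = 4)
S = -2891 (S = -1296 - 1*1595 = -1296 - 1595 = -2891)
(k + 1)*√(-16 + 2*(-2 + 0)) - S = (4 + 1)*√(-16 + 2*(-2 + 0)) - 1*(-2891) = 5*√(-16 + 2*(-2)) + 2891 = 5*√(-16 - 4) + 2891 = 5*√(-20) + 2891 = 5*(2*I*√5) + 2891 = 10*I*√5 + 2891 = 2891 + 10*I*√5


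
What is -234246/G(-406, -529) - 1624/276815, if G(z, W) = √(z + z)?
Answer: -232/39545 + 117123*I*√203/203 ≈ -0.0058667 + 8220.4*I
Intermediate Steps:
G(z, W) = √2*√z (G(z, W) = √(2*z) = √2*√z)
-234246/G(-406, -529) - 1624/276815 = -234246*(-I*√203/406) - 1624/276815 = -234246*(-I*√203/406) - 1624*1/276815 = -234246*(-I*√203/406) - 232/39545 = -(-117123)*I*√203/203 - 232/39545 = 117123*I*√203/203 - 232/39545 = -232/39545 + 117123*I*√203/203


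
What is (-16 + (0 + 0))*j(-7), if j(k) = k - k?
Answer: 0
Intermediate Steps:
j(k) = 0
(-16 + (0 + 0))*j(-7) = (-16 + (0 + 0))*0 = (-16 + 0)*0 = -16*0 = 0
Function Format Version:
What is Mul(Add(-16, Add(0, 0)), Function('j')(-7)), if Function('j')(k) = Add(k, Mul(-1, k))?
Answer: 0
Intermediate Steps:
Function('j')(k) = 0
Mul(Add(-16, Add(0, 0)), Function('j')(-7)) = Mul(Add(-16, Add(0, 0)), 0) = Mul(Add(-16, 0), 0) = Mul(-16, 0) = 0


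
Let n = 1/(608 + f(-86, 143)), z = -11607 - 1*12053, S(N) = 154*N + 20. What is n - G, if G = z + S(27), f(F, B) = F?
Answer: 10169605/522 ≈ 19482.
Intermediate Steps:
S(N) = 20 + 154*N
z = -23660 (z = -11607 - 12053 = -23660)
n = 1/522 (n = 1/(608 - 86) = 1/522 ≈ 0.0019157)
G = -19482 (G = -23660 + (20 + 154*27) = -23660 + (20 + 4158) = -23660 + 4178 = -19482)
n - G = 1/522 - 1*(-19482) = 1/522 + 19482 = 10169605/522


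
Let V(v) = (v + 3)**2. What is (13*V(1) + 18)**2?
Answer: 51076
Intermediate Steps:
V(v) = (3 + v)**2
(13*V(1) + 18)**2 = (13*(3 + 1)**2 + 18)**2 = (13*4**2 + 18)**2 = (13*16 + 18)**2 = (208 + 18)**2 = 226**2 = 51076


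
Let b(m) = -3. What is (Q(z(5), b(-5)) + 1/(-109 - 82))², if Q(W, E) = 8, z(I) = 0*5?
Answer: 2331729/36481 ≈ 63.916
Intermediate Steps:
z(I) = 0
(Q(z(5), b(-5)) + 1/(-109 - 82))² = (8 + 1/(-109 - 82))² = (8 + 1/(-191))² = (8 - 1/191)² = (1527/191)² = 2331729/36481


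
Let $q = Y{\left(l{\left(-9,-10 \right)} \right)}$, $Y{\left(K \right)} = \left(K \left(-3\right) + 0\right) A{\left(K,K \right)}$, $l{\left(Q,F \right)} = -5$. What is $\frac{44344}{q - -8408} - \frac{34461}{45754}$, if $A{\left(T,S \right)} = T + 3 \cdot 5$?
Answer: $\frac{866999069}{195781366} \approx 4.4284$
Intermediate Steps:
$A{\left(T,S \right)} = 15 + T$ ($A{\left(T,S \right)} = T + 15 = 15 + T$)
$Y{\left(K \right)} = - 3 K \left(15 + K\right)$ ($Y{\left(K \right)} = \left(K \left(-3\right) + 0\right) \left(15 + K\right) = \left(- 3 K + 0\right) \left(15 + K\right) = - 3 K \left(15 + K\right)$)
$q = 150$ ($q = \left(-3\right) \left(-5\right) \left(15 - 5\right) = \left(-3\right) \left(-5\right) 10 = 150$)
$\frac{44344}{q - -8408} - \frac{34461}{45754} = \frac{44344}{150 - -8408} - \frac{34461}{45754} = \frac{44344}{150 + 8408} - \frac{34461}{45754} = \frac{44344}{8558} - \frac{34461}{45754} = 44344 \cdot \frac{1}{8558} - \frac{34461}{45754} = \frac{22172}{4279} - \frac{34461}{45754} = \frac{866999069}{195781366}$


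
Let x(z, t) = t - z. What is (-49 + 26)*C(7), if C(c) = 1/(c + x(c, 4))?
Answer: -23/4 ≈ -5.7500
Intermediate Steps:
C(c) = ¼ (C(c) = 1/(c + (4 - c)) = 1/4 = ¼)
(-49 + 26)*C(7) = (-49 + 26)*(¼) = -23*¼ = -23/4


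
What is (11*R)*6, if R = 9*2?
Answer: 1188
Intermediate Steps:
R = 18
(11*R)*6 = (11*18)*6 = 198*6 = 1188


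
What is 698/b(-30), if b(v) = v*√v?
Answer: 349*I*√30/450 ≈ 4.2479*I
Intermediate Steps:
b(v) = v^(3/2)
698/b(-30) = 698/((-30)^(3/2)) = 698/((-30*I*√30)) = 698*(I*√30/900) = 349*I*√30/450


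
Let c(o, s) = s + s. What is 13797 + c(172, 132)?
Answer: 14061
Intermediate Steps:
c(o, s) = 2*s
13797 + c(172, 132) = 13797 + 2*132 = 13797 + 264 = 14061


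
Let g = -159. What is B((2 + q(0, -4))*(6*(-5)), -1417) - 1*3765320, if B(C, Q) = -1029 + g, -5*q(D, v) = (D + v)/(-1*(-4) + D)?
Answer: -3766508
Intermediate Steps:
q(D, v) = -(D + v)/(5*(4 + D)) (q(D, v) = -(D + v)/(5*(-1*(-4) + D)) = -(D + v)/(5*(4 + D)))
B(C, Q) = -1188 (B(C, Q) = -1029 - 159 = -1188)
B((2 + q(0, -4))*(6*(-5)), -1417) - 1*3765320 = -1188 - 1*3765320 = -1188 - 3765320 = -3766508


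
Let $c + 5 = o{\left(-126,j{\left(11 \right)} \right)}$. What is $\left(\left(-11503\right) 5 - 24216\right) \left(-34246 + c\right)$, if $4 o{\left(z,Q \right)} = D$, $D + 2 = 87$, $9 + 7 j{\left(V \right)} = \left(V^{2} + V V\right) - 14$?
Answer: $\frac{11190526789}{4} \approx 2.7976 \cdot 10^{9}$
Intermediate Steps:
$j{\left(V \right)} = - \frac{23}{7} + \frac{2 V^{2}}{7}$ ($j{\left(V \right)} = - \frac{9}{7} + \frac{\left(V^{2} + V V\right) - 14}{7} = - \frac{9}{7} + \frac{\left(V^{2} + V^{2}\right) - 14}{7} = - \frac{9}{7} + \frac{2 V^{2} - 14}{7} = - \frac{9}{7} + \frac{-14 + 2 V^{2}}{7} = - \frac{9}{7} + \left(-2 + \frac{2 V^{2}}{7}\right) = - \frac{23}{7} + \frac{2 V^{2}}{7}$)
$D = 85$ ($D = -2 + 87 = 85$)
$o{\left(z,Q \right)} = \frac{85}{4}$ ($o{\left(z,Q \right)} = \frac{1}{4} \cdot 85 = \frac{85}{4}$)
$c = \frac{65}{4}$ ($c = -5 + \frac{85}{4} = \frac{65}{4} \approx 16.25$)
$\left(\left(-11503\right) 5 - 24216\right) \left(-34246 + c\right) = \left(\left(-11503\right) 5 - 24216\right) \left(-34246 + \frac{65}{4}\right) = \left(-57515 - 24216\right) \left(- \frac{136919}{4}\right) = \left(-81731\right) \left(- \frac{136919}{4}\right) = \frac{11190526789}{4}$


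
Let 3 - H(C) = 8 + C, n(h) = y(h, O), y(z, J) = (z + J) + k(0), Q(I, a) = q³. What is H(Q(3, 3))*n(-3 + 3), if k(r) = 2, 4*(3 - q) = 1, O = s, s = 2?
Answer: -1651/16 ≈ -103.19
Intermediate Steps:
O = 2
q = 11/4 (q = 3 - ¼*1 = 3 - ¼ = 11/4 ≈ 2.7500)
Q(I, a) = 1331/64 (Q(I, a) = (11/4)³ = 1331/64)
y(z, J) = 2 + J + z (y(z, J) = (z + J) + 2 = (J + z) + 2 = 2 + J + z)
n(h) = 4 + h (n(h) = 2 + 2 + h = 4 + h)
H(C) = -5 - C (H(C) = 3 - (8 + C) = 3 + (-8 - C) = -5 - C)
H(Q(3, 3))*n(-3 + 3) = (-5 - 1*1331/64)*(4 + (-3 + 3)) = (-5 - 1331/64)*(4 + 0) = -1651/64*4 = -1651/16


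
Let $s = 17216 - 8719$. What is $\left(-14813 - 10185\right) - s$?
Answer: $-33495$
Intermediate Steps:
$s = 8497$ ($s = 17216 - 8719 = 8497$)
$\left(-14813 - 10185\right) - s = \left(-14813 - 10185\right) - 8497 = -24998 - 8497 = -33495$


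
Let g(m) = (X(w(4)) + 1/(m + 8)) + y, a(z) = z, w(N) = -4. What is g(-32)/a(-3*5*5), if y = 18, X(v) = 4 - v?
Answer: -623/1800 ≈ -0.34611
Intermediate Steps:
g(m) = 26 + 1/(8 + m) (g(m) = ((4 - 1*(-4)) + 1/(m + 8)) + 18 = ((4 + 4) + 1/(8 + m)) + 18 = (8 + 1/(8 + m)) + 18 = 26 + 1/(8 + m))
g(-32)/a(-3*5*5) = ((209 + 26*(-32))/(8 - 32))/((-3*5*5)) = ((209 - 832)/(-24))/((-15*5)) = -1/24*(-623)/(-75) = (623/24)*(-1/75) = -623/1800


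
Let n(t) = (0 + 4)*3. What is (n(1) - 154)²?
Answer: 20164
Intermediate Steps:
n(t) = 12 (n(t) = 4*3 = 12)
(n(1) - 154)² = (12 - 154)² = (-142)² = 20164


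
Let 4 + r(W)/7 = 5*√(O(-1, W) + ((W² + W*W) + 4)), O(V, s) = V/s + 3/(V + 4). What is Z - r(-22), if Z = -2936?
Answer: -2908 - 35*√470954/22 ≈ -3999.8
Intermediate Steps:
O(V, s) = 3/(4 + V) + V/s (O(V, s) = V/s + 3/(4 + V) = 3/(4 + V) + V/s)
r(W) = -28 + 35*√(4 + 2*W² + (-3 + 3*W)/(3*W)) (r(W) = -28 + 7*(5*√(((-1)² + 3*W + 4*(-1))/(W*(4 - 1)) + ((W² + W*W) + 4))) = -28 + 7*(5*√((1 + 3*W - 4)/(W*3) + ((W² + W²) + 4))) = -28 + 7*(5*√((⅓)*(-3 + 3*W)/W + (2*W² + 4))) = -28 + 7*(5*√((-3 + 3*W)/(3*W) + (4 + 2*W²))) = -28 + 7*(5*√(4 + 2*W² + (-3 + 3*W)/(3*W))) = -28 + 35*√(4 + 2*W² + (-3 + 3*W)/(3*W)))
Z - r(-22) = -2936 - (-28 + 35*√(5 - 1/(-22) + 2*(-22)²)) = -2936 - (-28 + 35*√(5 - 1*(-1/22) + 2*484)) = -2936 - (-28 + 35*√(5 + 1/22 + 968)) = -2936 - (-28 + 35*√(21407/22)) = -2936 - (-28 + 35*(√470954/22)) = -2936 - (-28 + 35*√470954/22) = -2936 + (28 - 35*√470954/22) = -2908 - 35*√470954/22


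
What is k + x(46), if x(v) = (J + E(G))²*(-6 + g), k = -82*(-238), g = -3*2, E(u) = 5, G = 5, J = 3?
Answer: 18748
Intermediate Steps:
g = -6
k = 19516
x(v) = -768 (x(v) = (3 + 5)²*(-6 - 6) = 8²*(-12) = 64*(-12) = -768)
k + x(46) = 19516 - 768 = 18748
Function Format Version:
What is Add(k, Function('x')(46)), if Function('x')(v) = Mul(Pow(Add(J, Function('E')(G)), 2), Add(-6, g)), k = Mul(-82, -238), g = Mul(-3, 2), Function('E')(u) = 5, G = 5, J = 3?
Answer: 18748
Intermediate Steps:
g = -6
k = 19516
Function('x')(v) = -768 (Function('x')(v) = Mul(Pow(Add(3, 5), 2), Add(-6, -6)) = Mul(Pow(8, 2), -12) = Mul(64, -12) = -768)
Add(k, Function('x')(46)) = Add(19516, -768) = 18748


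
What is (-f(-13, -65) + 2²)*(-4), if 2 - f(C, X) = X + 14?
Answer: 196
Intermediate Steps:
f(C, X) = -12 - X (f(C, X) = 2 - (X + 14) = 2 - (14 + X) = 2 + (-14 - X) = -12 - X)
(-f(-13, -65) + 2²)*(-4) = (-(-12 - 1*(-65)) + 2²)*(-4) = (-(-12 + 65) + 4)*(-4) = (-1*53 + 4)*(-4) = (-53 + 4)*(-4) = -49*(-4) = 196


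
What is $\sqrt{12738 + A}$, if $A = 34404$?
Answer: $9 \sqrt{582} \approx 217.12$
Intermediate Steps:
$\sqrt{12738 + A} = \sqrt{12738 + 34404} = \sqrt{47142} = 9 \sqrt{582}$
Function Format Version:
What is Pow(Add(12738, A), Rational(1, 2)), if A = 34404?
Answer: Mul(9, Pow(582, Rational(1, 2))) ≈ 217.12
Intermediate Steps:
Pow(Add(12738, A), Rational(1, 2)) = Pow(Add(12738, 34404), Rational(1, 2)) = Pow(47142, Rational(1, 2)) = Mul(9, Pow(582, Rational(1, 2)))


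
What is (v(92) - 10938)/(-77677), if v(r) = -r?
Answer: 11030/77677 ≈ 0.14200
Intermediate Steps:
(v(92) - 10938)/(-77677) = (-1*92 - 10938)/(-77677) = (-92 - 10938)*(-1/77677) = -11030*(-1/77677) = 11030/77677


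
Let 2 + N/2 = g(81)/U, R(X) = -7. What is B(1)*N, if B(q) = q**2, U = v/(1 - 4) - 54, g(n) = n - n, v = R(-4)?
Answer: -4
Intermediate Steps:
v = -7
g(n) = 0
U = -155/3 (U = -7/(1 - 4) - 54 = -7/(-3) - 54 = -7*(-1/3) - 54 = 7/3 - 54 = -155/3 ≈ -51.667)
N = -4 (N = -4 + 2*(0/(-155/3)) = -4 + 2*(0*(-3/155)) = -4 + 2*0 = -4 + 0 = -4)
B(1)*N = 1**2*(-4) = 1*(-4) = -4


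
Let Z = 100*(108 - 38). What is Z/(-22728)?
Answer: -875/2841 ≈ -0.30799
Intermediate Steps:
Z = 7000 (Z = 100*70 = 7000)
Z/(-22728) = 7000/(-22728) = 7000*(-1/22728) = -875/2841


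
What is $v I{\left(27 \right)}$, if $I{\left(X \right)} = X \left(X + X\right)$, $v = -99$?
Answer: $-144342$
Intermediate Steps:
$I{\left(X \right)} = 2 X^{2}$ ($I{\left(X \right)} = X 2 X = 2 X^{2}$)
$v I{\left(27 \right)} = - 99 \cdot 2 \cdot 27^{2} = - 99 \cdot 2 \cdot 729 = \left(-99\right) 1458 = -144342$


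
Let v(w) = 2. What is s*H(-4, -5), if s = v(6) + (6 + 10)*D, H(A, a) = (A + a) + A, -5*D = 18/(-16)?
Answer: -364/5 ≈ -72.800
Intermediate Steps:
D = 9/40 (D = -18/(5*(-16)) = -18*(-1)/(5*16) = -⅕*(-9/8) = 9/40 ≈ 0.22500)
H(A, a) = a + 2*A
s = 28/5 (s = 2 + (6 + 10)*(9/40) = 2 + 16*(9/40) = 2 + 18/5 = 28/5 ≈ 5.6000)
s*H(-4, -5) = 28*(-5 + 2*(-4))/5 = 28*(-5 - 8)/5 = (28/5)*(-13) = -364/5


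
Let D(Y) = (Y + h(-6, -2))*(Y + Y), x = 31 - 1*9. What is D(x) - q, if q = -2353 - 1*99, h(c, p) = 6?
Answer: 3684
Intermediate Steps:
x = 22 (x = 31 - 9 = 22)
D(Y) = 2*Y*(6 + Y) (D(Y) = (Y + 6)*(Y + Y) = (6 + Y)*(2*Y) = 2*Y*(6 + Y))
q = -2452 (q = -2353 - 99 = -2452)
D(x) - q = 2*22*(6 + 22) - 1*(-2452) = 2*22*28 + 2452 = 1232 + 2452 = 3684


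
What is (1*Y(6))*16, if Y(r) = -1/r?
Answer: -8/3 ≈ -2.6667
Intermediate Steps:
(1*Y(6))*16 = (1*(-1/6))*16 = -1/6*16 = -8/3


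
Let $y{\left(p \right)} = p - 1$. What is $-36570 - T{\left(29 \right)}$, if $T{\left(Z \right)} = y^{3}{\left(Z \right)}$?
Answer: $-58522$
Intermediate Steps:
$y{\left(p \right)} = -1 + p$
$T{\left(Z \right)} = \left(-1 + Z\right)^{3}$
$-36570 - T{\left(29 \right)} = -36570 - \left(-1 + 29\right)^{3} = -36570 - 28^{3} = -36570 - 21952 = -58522$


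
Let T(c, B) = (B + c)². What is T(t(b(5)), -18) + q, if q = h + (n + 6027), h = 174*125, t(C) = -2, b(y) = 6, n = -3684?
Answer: 24493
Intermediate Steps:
h = 21750
q = 24093 (q = 21750 + (-3684 + 6027) = 21750 + 2343 = 24093)
T(t(b(5)), -18) + q = (-18 - 2)² + 24093 = (-20)² + 24093 = 400 + 24093 = 24493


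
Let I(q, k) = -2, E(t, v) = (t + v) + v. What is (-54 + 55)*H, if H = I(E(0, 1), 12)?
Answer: -2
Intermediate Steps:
E(t, v) = t + 2*v
H = -2
(-54 + 55)*H = (-54 + 55)*(-2) = 1*(-2) = -2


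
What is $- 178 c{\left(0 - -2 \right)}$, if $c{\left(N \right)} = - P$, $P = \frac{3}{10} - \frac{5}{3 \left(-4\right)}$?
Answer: $\frac{3827}{30} \approx 127.57$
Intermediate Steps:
$P = \frac{43}{60}$ ($P = 3 \cdot \frac{1}{10} - \frac{5}{-12} = \frac{3}{10} - - \frac{5}{12} = \frac{3}{10} + \frac{5}{12} = \frac{43}{60} \approx 0.71667$)
$c{\left(N \right)} = - \frac{43}{60}$ ($c{\left(N \right)} = \left(-1\right) \frac{43}{60} = - \frac{43}{60}$)
$- 178 c{\left(0 - -2 \right)} = \left(-178\right) \left(- \frac{43}{60}\right) = \frac{3827}{30}$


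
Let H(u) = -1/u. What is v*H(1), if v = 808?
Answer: -808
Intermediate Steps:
v*H(1) = 808*(-1/1) = 808*(-1*1) = 808*(-1) = -808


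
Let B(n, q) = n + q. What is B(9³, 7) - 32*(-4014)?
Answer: 129184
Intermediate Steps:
B(9³, 7) - 32*(-4014) = (9³ + 7) - 32*(-4014) = (729 + 7) + 128448 = 736 + 128448 = 129184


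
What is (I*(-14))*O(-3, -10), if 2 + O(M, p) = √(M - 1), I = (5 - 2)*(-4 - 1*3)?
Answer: -588 + 588*I ≈ -588.0 + 588.0*I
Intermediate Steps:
I = -21 (I = 3*(-4 - 3) = 3*(-7) = -21)
O(M, p) = -2 + √(-1 + M) (O(M, p) = -2 + √(M - 1) = -2 + √(-1 + M))
(I*(-14))*O(-3, -10) = (-21*(-14))*(-2 + √(-1 - 3)) = 294*(-2 + √(-4)) = 294*(-2 + 2*I) = -588 + 588*I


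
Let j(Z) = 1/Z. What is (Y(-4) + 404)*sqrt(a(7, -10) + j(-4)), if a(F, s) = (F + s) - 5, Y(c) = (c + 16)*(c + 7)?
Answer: 220*I*sqrt(33) ≈ 1263.8*I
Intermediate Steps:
Y(c) = (7 + c)*(16 + c) (Y(c) = (16 + c)*(7 + c) = (7 + c)*(16 + c))
a(F, s) = -5 + F + s
(Y(-4) + 404)*sqrt(a(7, -10) + j(-4)) = ((112 + (-4)**2 + 23*(-4)) + 404)*sqrt((-5 + 7 - 10) + 1/(-4)) = ((112 + 16 - 92) + 404)*sqrt(-8 - 1/4) = (36 + 404)*sqrt(-33/4) = 440*(I*sqrt(33)/2) = 220*I*sqrt(33)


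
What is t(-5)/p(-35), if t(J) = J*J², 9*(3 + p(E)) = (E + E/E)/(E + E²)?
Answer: 39375/946 ≈ 41.623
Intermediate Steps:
p(E) = -3 + (1 + E)/(9*(E + E²)) (p(E) = -3 + ((E + E/E)/(E + E²))/9 = -3 + ((E + 1)/(E + E²))/9 = -3 + ((1 + E)/(E + E²))/9 = -3 + (1 + E)/(9*(E + E²)))
t(J) = J³
t(-5)/p(-35) = (-5)³/(-3 + (⅑)/(-35)) = -125/(-3 + (⅑)*(-1/35)) = -125/(-3 - 1/315) = -125/(-946/315) = -125*(-315/946) = 39375/946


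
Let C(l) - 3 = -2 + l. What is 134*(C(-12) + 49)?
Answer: 5092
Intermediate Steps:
C(l) = 1 + l (C(l) = 3 + (-2 + l) = 1 + l)
134*(C(-12) + 49) = 134*((1 - 12) + 49) = 134*(-11 + 49) = 134*38 = 5092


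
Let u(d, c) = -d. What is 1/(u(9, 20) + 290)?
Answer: 1/281 ≈ 0.0035587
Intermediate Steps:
1/(u(9, 20) + 290) = 1/(-1*9 + 290) = 1/(-9 + 290) = 1/281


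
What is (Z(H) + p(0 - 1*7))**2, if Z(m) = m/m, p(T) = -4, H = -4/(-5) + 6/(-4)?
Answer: 9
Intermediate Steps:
H = -7/10 (H = -4*(-1/5) + 6*(-1/4) = 4/5 - 3/2 = -7/10 ≈ -0.70000)
Z(m) = 1
(Z(H) + p(0 - 1*7))**2 = (1 - 4)**2 = (-3)**2 = 9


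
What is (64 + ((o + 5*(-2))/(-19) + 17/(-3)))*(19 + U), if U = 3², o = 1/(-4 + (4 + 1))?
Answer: 93856/57 ≈ 1646.6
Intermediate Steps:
o = 1 (o = 1/(-4 + 5) = 1/1 = 1)
U = 9
(64 + ((o + 5*(-2))/(-19) + 17/(-3)))*(19 + U) = (64 + ((1 + 5*(-2))/(-19) + 17/(-3)))*(19 + 9) = (64 + ((1 - 10)*(-1/19) + 17*(-⅓)))*28 = (64 + (-9*(-1/19) - 17/3))*28 = (64 + (9/19 - 17/3))*28 = (64 - 296/57)*28 = (3352/57)*28 = 93856/57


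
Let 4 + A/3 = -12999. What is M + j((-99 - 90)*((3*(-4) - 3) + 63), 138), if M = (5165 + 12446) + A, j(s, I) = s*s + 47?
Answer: 82279833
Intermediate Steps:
A = -39009 (A = -12 + 3*(-12999) = -12 - 38997 = -39009)
j(s, I) = 47 + s² (j(s, I) = s² + 47 = 47 + s²)
M = -21398 (M = (5165 + 12446) - 39009 = 17611 - 39009 = -21398)
M + j((-99 - 90)*((3*(-4) - 3) + 63), 138) = -21398 + (47 + ((-99 - 90)*((3*(-4) - 3) + 63))²) = -21398 + (47 + (-189*((-12 - 3) + 63))²) = -21398 + (47 + (-189*(-15 + 63))²) = -21398 + (47 + (-189*48)²) = -21398 + (47 + (-9072)²) = -21398 + (47 + 82301184) = -21398 + 82301231 = 82279833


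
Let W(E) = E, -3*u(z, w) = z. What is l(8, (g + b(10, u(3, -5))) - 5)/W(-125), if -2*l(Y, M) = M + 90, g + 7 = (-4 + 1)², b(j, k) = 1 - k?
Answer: 89/250 ≈ 0.35600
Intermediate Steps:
u(z, w) = -z/3
g = 2 (g = -7 + (-4 + 1)² = -7 + (-3)² = -7 + 9 = 2)
l(Y, M) = -45 - M/2 (l(Y, M) = -(M + 90)/2 = -(90 + M)/2 = -45 - M/2)
l(8, (g + b(10, u(3, -5))) - 5)/W(-125) = (-45 - ((2 + (1 - (-1)*3/3)) - 5)/2)/(-125) = (-45 - ((2 + (1 - 1*(-1))) - 5)/2)*(-1/125) = (-45 - ((2 + (1 + 1)) - 5)/2)*(-1/125) = (-45 - ((2 + 2) - 5)/2)*(-1/125) = (-45 - (4 - 5)/2)*(-1/125) = (-45 - ½*(-1))*(-1/125) = (-45 + ½)*(-1/125) = -89/2*(-1/125) = 89/250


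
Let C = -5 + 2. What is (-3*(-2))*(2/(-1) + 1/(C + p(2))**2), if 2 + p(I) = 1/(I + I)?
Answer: -4236/361 ≈ -11.734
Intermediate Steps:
C = -3
p(I) = -2 + 1/(2*I) (p(I) = -2 + 1/(I + I) = -2 + 1/(2*I))
(-3*(-2))*(2/(-1) + 1/(C + p(2))**2) = (-3*(-2))*(2/(-1) + 1/(-3 + (-2 + (1/2)/2))**2) = 6*(2*(-1) + 1/(-3 + (-2 + (1/2)*(1/2)))**2) = 6*(-2 + 1/(-3 + (-2 + 1/4))**2) = 6*(-2 + 1/(-3 - 7/4)**2) = 6*(-2 + 1/(-19/4)**2) = 6*(-2 + 1/(361/16)) = 6*(-2 + 1*(16/361)) = 6*(-2 + 16/361) = 6*(-706/361) = -4236/361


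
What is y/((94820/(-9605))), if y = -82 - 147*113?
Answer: 32067253/18964 ≈ 1691.0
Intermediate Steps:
y = -16693 (y = -82 - 16611 = -16693)
y/((94820/(-9605))) = -16693/(94820/(-9605)) = -16693/(94820*(-1/9605)) = -16693/(-18964/1921) = -16693*(-1921/18964) = 32067253/18964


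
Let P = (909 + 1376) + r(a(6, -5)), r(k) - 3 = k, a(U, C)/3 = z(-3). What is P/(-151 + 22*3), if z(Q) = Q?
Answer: -2279/85 ≈ -26.812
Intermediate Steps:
a(U, C) = -9 (a(U, C) = 3*(-3) = -9)
r(k) = 3 + k
P = 2279 (P = (909 + 1376) + (3 - 9) = 2285 - 6 = 2279)
P/(-151 + 22*3) = 2279/(-151 + 22*3) = 2279/(-151 + 66) = 2279/(-85) = 2279*(-1/85) = -2279/85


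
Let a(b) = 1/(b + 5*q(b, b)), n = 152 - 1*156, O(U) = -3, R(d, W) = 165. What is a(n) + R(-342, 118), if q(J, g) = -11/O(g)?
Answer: 7098/43 ≈ 165.07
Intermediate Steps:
n = -4 (n = 152 - 156 = -4)
q(J, g) = 11/3 (q(J, g) = -11/(-3) = -11*(-⅓) = 11/3)
a(b) = 1/(55/3 + b) (a(b) = 1/(b + 5*(11/3)) = 1/(b + 55/3) = 1/(55/3 + b))
a(n) + R(-342, 118) = 3/(55 + 3*(-4)) + 165 = 3/(55 - 12) + 165 = 3/43 + 165 = 7098/43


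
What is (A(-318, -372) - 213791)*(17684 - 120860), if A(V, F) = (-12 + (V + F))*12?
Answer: 22927254840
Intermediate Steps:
A(V, F) = -144 + 12*F + 12*V (A(V, F) = (-12 + (F + V))*12 = (-12 + F + V)*12 = -144 + 12*F + 12*V)
(A(-318, -372) - 213791)*(17684 - 120860) = ((-144 + 12*(-372) + 12*(-318)) - 213791)*(17684 - 120860) = ((-144 - 4464 - 3816) - 213791)*(-103176) = (-8424 - 213791)*(-103176) = -222215*(-103176) = 22927254840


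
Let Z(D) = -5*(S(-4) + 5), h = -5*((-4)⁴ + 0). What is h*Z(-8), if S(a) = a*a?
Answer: 134400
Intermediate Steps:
S(a) = a²
h = -1280 (h = -5*(256 + 0) = -5*256 = -1280)
Z(D) = -105 (Z(D) = -5*((-4)² + 5) = -5*(16 + 5) = -5*21 = -105)
h*Z(-8) = -1280*(-105) = 134400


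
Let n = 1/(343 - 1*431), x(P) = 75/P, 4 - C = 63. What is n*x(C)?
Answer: 75/5192 ≈ 0.014445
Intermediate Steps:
C = -59 (C = 4 - 1*63 = 4 - 63 = -59)
n = -1/88 (n = 1/(343 - 431) = 1/(-88) = -1/88 ≈ -0.011364)
n*x(C) = -75/(88*(-59)) = -75*(-1)/(88*59) = -1/88*(-75/59) = 75/5192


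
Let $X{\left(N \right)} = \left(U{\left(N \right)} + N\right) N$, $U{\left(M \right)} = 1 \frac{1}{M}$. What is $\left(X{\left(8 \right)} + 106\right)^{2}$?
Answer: $29241$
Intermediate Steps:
$U{\left(M \right)} = \frac{1}{M}$
$X{\left(N \right)} = N \left(N + \frac{1}{N}\right)$ ($X{\left(N \right)} = \left(\frac{1}{N} + N\right) N = \left(N + \frac{1}{N}\right) N = N \left(N + \frac{1}{N}\right)$)
$\left(X{\left(8 \right)} + 106\right)^{2} = \left(\left(1 + 8^{2}\right) + 106\right)^{2} = \left(\left(1 + 64\right) + 106\right)^{2} = \left(65 + 106\right)^{2} = 171^{2} = 29241$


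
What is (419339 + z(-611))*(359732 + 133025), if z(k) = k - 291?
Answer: 206187760809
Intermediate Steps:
z(k) = -291 + k
(419339 + z(-611))*(359732 + 133025) = (419339 + (-291 - 611))*(359732 + 133025) = (419339 - 902)*492757 = 418437*492757 = 206187760809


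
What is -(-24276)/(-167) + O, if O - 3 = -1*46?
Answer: -31457/167 ≈ -188.37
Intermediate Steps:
O = -43 (O = 3 - 1*46 = 3 - 46 = -43)
-(-24276)/(-167) + O = -(-24276)/(-167) - 43 = -(-24276)*(-1)/167 - 43 = -357*68/167 - 43 = -24276/167 - 43 = -31457/167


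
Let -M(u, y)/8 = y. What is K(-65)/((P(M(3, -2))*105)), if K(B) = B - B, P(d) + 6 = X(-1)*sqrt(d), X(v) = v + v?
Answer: 0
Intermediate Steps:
M(u, y) = -8*y
X(v) = 2*v
P(d) = -6 - 2*sqrt(d) (P(d) = -6 + (2*(-1))*sqrt(d) = -6 - 2*sqrt(d))
K(B) = 0
K(-65)/((P(M(3, -2))*105)) = 0/(((-6 - 2*sqrt(-8*(-2)))*105)) = 0/(((-6 - 2*sqrt(16))*105)) = 0/(((-6 - 2*4)*105)) = 0/(((-6 - 8)*105)) = 0/((-14*105)) = 0/(-1470) = 0*(-1/1470) = 0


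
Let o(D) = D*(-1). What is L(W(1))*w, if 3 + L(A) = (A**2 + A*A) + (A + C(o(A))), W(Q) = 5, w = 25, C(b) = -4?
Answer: 1200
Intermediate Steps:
o(D) = -D
L(A) = -7 + A + 2*A**2 (L(A) = -3 + ((A**2 + A*A) + (A - 4)) = -3 + ((A**2 + A**2) + (-4 + A)) = -3 + (2*A**2 + (-4 + A)) = -3 + (-4 + A + 2*A**2) = -7 + A + 2*A**2)
L(W(1))*w = (-7 + 5 + 2*5**2)*25 = (-7 + 5 + 2*25)*25 = (-7 + 5 + 50)*25 = 48*25 = 1200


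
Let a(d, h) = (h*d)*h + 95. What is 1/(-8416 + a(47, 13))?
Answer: -1/378 ≈ -0.0026455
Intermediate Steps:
a(d, h) = 95 + d*h² (a(d, h) = (d*h)*h + 95 = d*h² + 95 = 95 + d*h²)
1/(-8416 + a(47, 13)) = 1/(-8416 + (95 + 47*13²)) = 1/(-8416 + (95 + 47*169)) = 1/(-8416 + (95 + 7943)) = 1/(-8416 + 8038) = 1/(-378) = -1/378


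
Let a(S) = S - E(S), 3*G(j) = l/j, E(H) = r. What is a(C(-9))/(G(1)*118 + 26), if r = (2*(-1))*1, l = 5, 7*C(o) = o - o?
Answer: 3/334 ≈ 0.0089820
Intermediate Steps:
C(o) = 0 (C(o) = (o - o)/7 = (⅐)*0 = 0)
r = -2 (r = -2*1 = -2)
E(H) = -2
G(j) = 5/(3*j) (G(j) = (5/j)/3 = 5/(3*j))
a(S) = 2 + S (a(S) = S - 1*(-2) = S + 2 = 2 + S)
a(C(-9))/(G(1)*118 + 26) = (2 + 0)/(((5/3)/1)*118 + 26) = 2/(((5/3)*1)*118 + 26) = 2/((5/3)*118 + 26) = 2/(590/3 + 26) = 2/(668/3) = 2*(3/668) = 3/334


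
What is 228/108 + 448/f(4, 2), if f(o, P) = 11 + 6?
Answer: 4355/153 ≈ 28.464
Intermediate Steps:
f(o, P) = 17
228/108 + 448/f(4, 2) = 228/108 + 448/17 = 228*(1/108) + 448*(1/17) = 19/9 + 448/17 = 4355/153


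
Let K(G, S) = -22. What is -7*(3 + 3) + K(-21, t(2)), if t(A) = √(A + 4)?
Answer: -64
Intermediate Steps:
t(A) = √(4 + A)
-7*(3 + 3) + K(-21, t(2)) = -7*(3 + 3) - 22 = -7*6 - 22 = -42 - 22 = -64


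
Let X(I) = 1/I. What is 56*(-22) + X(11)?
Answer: -13551/11 ≈ -1231.9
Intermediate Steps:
56*(-22) + X(11) = 56*(-22) + 1/11 = -1232 + 1/11 = -13551/11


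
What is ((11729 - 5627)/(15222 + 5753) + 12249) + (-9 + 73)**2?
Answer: 342842477/20975 ≈ 16345.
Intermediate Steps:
((11729 - 5627)/(15222 + 5753) + 12249) + (-9 + 73)**2 = (6102/20975 + 12249) + 64**2 = (6102*(1/20975) + 12249) + 4096 = (6102/20975 + 12249) + 4096 = 256928877/20975 + 4096 = 342842477/20975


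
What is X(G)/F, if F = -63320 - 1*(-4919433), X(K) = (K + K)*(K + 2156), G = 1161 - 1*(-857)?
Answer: 16846264/4856113 ≈ 3.4691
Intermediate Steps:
G = 2018 (G = 1161 + 857 = 2018)
X(K) = 2*K*(2156 + K) (X(K) = (2*K)*(2156 + K) = 2*K*(2156 + K))
F = 4856113 (F = -63320 + 4919433 = 4856113)
X(G)/F = (2*2018*(2156 + 2018))/4856113 = (2*2018*4174)*(1/4856113) = 16846264*(1/4856113) = 16846264/4856113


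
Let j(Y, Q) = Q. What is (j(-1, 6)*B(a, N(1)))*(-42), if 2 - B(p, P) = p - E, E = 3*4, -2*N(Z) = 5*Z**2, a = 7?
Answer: -1764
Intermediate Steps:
N(Z) = -5*Z**2/2
E = 12
B(p, P) = 14 - p (B(p, P) = 2 - (p - 1*12) = 2 - (p - 12) = 2 - (-12 + p) = 2 + (12 - p) = 14 - p)
(j(-1, 6)*B(a, N(1)))*(-42) = (6*(14 - 1*7))*(-42) = (6*(14 - 7))*(-42) = (6*7)*(-42) = 42*(-42) = -1764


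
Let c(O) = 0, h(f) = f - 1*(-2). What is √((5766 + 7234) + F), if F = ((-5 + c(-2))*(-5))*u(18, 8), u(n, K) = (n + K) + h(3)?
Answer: 5*√551 ≈ 117.37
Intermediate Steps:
h(f) = 2 + f (h(f) = f + 2 = 2 + f)
u(n, K) = 5 + K + n (u(n, K) = (n + K) + (2 + 3) = (K + n) + 5 = 5 + K + n)
F = 775 (F = ((-5 + 0)*(-5))*(5 + 8 + 18) = -5*(-5)*31 = 25*31 = 775)
√((5766 + 7234) + F) = √((5766 + 7234) + 775) = √(13000 + 775) = √13775 = 5*√551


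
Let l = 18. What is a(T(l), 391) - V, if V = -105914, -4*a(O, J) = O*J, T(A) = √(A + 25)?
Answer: 105914 - 391*√43/4 ≈ 1.0527e+5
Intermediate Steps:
T(A) = √(25 + A)
a(O, J) = -J*O/4 (a(O, J) = -O*J/4 = -J*O/4)
a(T(l), 391) - V = -¼*391*√(25 + 18) - 1*(-105914) = -¼*391*√43 + 105914 = -391*√43/4 + 105914 = 105914 - 391*√43/4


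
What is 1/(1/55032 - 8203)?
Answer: -55032/451427495 ≈ -0.00012191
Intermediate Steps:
1/(1/55032 - 8203) = 1/(-451427495/55032) = -55032/451427495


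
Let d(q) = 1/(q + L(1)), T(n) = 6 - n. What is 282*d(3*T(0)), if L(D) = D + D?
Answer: 141/10 ≈ 14.100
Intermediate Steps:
L(D) = 2*D
d(q) = 1/(2 + q) (d(q) = 1/(q + 2*1) = 1/(q + 2) = 1/(2 + q))
282*d(3*T(0)) = 282/(2 + 3*(6 - 1*0)) = 282/(2 + 3*(6 + 0)) = 282/(2 + 3*6) = 282/(2 + 18) = 282/20 = 282*(1/20) = 141/10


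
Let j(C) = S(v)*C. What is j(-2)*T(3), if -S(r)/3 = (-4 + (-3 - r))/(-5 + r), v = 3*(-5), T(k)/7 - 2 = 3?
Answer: -84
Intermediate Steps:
T(k) = 35 (T(k) = 14 + 7*3 = 14 + 21 = 35)
v = -15
S(r) = -3*(-7 - r)/(-5 + r) (S(r) = -3*(-4 + (-3 - r))/(-5 + r) = -3*(-7 - r)/(-5 + r))
j(C) = 6*C/5 (j(C) = (3*(7 - 15)/(-5 - 15))*C = (3*(-8)/(-20))*C = (3*(-1/20)*(-8))*C = 6*C/5)
j(-2)*T(3) = ((6/5)*(-2))*35 = -12/5*35 = -84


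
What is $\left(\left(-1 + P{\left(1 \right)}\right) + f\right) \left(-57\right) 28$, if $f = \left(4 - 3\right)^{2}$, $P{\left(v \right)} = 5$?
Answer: $-7980$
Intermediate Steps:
$f = 1$ ($f = 1^{2} = 1$)
$\left(\left(-1 + P{\left(1 \right)}\right) + f\right) \left(-57\right) 28 = \left(\left(-1 + 5\right) + 1\right) \left(-57\right) 28 = \left(4 + 1\right) \left(-57\right) 28 = 5 \left(-57\right) 28 = \left(-285\right) 28 = -7980$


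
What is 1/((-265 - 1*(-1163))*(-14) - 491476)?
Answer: -1/504048 ≈ -1.9839e-6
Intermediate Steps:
1/((-265 - 1*(-1163))*(-14) - 491476) = 1/((-265 + 1163)*(-14) - 491476) = 1/(898*(-14) - 491476) = 1/(-12572 - 491476) = 1/(-504048) = -1/504048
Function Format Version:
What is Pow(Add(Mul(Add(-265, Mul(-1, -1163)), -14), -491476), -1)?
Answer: Rational(-1, 504048) ≈ -1.9839e-6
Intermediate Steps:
Pow(Add(Mul(Add(-265, Mul(-1, -1163)), -14), -491476), -1) = Pow(Add(Mul(Add(-265, 1163), -14), -491476), -1) = Pow(Add(Mul(898, -14), -491476), -1) = Pow(Add(-12572, -491476), -1) = Pow(-504048, -1) = Rational(-1, 504048)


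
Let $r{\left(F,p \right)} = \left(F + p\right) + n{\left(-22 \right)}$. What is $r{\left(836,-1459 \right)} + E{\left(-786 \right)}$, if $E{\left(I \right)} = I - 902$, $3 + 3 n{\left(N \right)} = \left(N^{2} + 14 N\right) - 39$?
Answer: $- \frac{6799}{3} \approx -2266.3$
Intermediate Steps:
$n{\left(N \right)} = -14 + \frac{N^{2}}{3} + \frac{14 N}{3}$ ($n{\left(N \right)} = -1 + \frac{\left(N^{2} + 14 N\right) - 39}{3} = -1 + \frac{-39 + N^{2} + 14 N}{3} = -1 + \left(-13 + \frac{N^{2}}{3} + \frac{14 N}{3}\right) = -14 + \frac{N^{2}}{3} + \frac{14 N}{3}$)
$r{\left(F,p \right)} = \frac{134}{3} + F + p$ ($r{\left(F,p \right)} = \left(F + p\right) + \left(-14 + \frac{\left(-22\right)^{2}}{3} + \frac{14}{3} \left(-22\right)\right) = \left(F + p\right) - - \frac{134}{3} = \left(F + p\right) + \frac{134}{3} = \frac{134}{3} + F + p$)
$E{\left(I \right)} = -902 + I$
$r{\left(836,-1459 \right)} + E{\left(-786 \right)} = \left(\frac{134}{3} + 836 - 1459\right) - 1688 = - \frac{1735}{3} - 1688 = - \frac{6799}{3}$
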